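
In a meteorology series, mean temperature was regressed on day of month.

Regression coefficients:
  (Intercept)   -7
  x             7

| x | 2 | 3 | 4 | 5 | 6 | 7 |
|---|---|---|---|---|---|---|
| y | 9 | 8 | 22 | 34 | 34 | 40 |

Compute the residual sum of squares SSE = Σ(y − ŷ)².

x=2: ŷ = -7 + 7·2 = 7; r = 9 − 7 = 2
x=3: ŷ = -7 + 7·3 = 14; r = 8 − 14 = -6
x=4: ŷ = -7 + 7·4 = 21; r = 22 − 21 = 1
x=5: ŷ = -7 + 7·5 = 28; r = 34 − 28 = 6
x=6: ŷ = -7 + 7·6 = 35; r = 34 − 35 = -1
x=7: ŷ = -7 + 7·7 = 42; r = 40 − 42 = -2
SSE = 4 + 36 + 1 + 36 + 1 + 4 = 82

SSE = 82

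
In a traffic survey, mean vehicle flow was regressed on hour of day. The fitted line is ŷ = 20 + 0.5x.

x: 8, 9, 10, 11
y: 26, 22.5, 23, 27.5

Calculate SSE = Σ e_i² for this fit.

x=8: ŷ = 20 + 0.5·8 = 24; e = 26 − 24 = 2
x=9: ŷ = 20 + 0.5·9 = 24.5; e = 22.5 − 24.5 = -2
x=10: ŷ = 20 + 0.5·10 = 25; e = 23 − 25 = -2
x=11: ŷ = 20 + 0.5·11 = 25.5; e = 27.5 − 25.5 = 2
SSE = 4 + 4 + 4 + 4 = 16

SSE = 16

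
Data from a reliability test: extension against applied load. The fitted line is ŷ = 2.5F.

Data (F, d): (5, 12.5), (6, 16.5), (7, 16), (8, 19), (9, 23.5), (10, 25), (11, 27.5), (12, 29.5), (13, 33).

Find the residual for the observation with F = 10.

r = 0

ŷ = 2.5·10 = 25
r = 25 − 25 = 0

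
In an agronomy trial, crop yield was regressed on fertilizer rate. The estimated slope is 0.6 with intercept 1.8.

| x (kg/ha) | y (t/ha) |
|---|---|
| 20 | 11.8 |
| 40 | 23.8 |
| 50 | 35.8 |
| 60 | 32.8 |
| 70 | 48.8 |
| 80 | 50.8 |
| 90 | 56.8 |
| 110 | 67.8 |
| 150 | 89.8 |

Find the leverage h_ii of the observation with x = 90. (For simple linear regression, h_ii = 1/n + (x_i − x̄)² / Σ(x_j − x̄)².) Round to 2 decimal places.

h = 0.13

x̄ = (20 + 40 + 50 + 60 + 70 + 80 + 90 + 110 + 150)/9 = 74.4444
Σ(x − x̄)² = 2964.2 + 1186.42 + 597.531 + 208.642 + 19.7531 + 30.8642 + 241.975 + 1264.2 + 5708.64 = 12222.2
h = 1/9 + (15.5556)²/12222.2 = 0.111111 + 0.019798 = 0.13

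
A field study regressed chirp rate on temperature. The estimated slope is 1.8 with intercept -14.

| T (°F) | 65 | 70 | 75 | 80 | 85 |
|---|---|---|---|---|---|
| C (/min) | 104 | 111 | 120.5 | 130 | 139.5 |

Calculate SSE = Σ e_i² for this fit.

T=65: Ĉ = -14 + 1.8·65 = 103; e = 104 − 103 = 1
T=70: Ĉ = -14 + 1.8·70 = 112; e = 111 − 112 = -1
T=75: Ĉ = -14 + 1.8·75 = 121; e = 120.5 − 121 = -0.5
T=80: Ĉ = -14 + 1.8·80 = 130; e = 130 − 130 = 0
T=85: Ĉ = -14 + 1.8·85 = 139; e = 139.5 − 139 = 0.5
SSE = 1 + 1 + 0.25 + 0 + 0.25 = 2.5

SSE = 2.5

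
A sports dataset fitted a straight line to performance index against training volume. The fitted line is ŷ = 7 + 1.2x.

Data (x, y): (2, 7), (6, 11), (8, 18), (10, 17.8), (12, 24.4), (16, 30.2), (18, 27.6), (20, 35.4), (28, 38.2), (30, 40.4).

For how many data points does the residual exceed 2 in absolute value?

x=2: ŷ = 7 + 1.2·2 = 9.4; e = 7 − 9.4 = -2.4
x=6: ŷ = 7 + 1.2·6 = 14.2; e = 11 − 14.2 = -3.2
x=8: ŷ = 7 + 1.2·8 = 16.6; e = 18 − 16.6 = 1.4
x=10: ŷ = 7 + 1.2·10 = 19; e = 17.8 − 19 = -1.2
x=12: ŷ = 7 + 1.2·12 = 21.4; e = 24.4 − 21.4 = 3
x=16: ŷ = 7 + 1.2·16 = 26.2; e = 30.2 − 26.2 = 4
x=18: ŷ = 7 + 1.2·18 = 28.6; e = 27.6 − 28.6 = -1
x=20: ŷ = 7 + 1.2·20 = 31; e = 35.4 − 31 = 4.4
x=28: ŷ = 7 + 1.2·28 = 40.6; e = 38.2 − 40.6 = -2.4
x=30: ŷ = 7 + 1.2·30 = 43; e = 40.4 − 43 = -2.6
|e| > 2: x=2 (|e|=2.4), x=6 (|e|=3.2), x=12 (|e|=3), x=16 (|e|=4), x=20 (|e|=4.4), x=28 (|e|=2.4), x=30 (|e|=2.6) → 7

7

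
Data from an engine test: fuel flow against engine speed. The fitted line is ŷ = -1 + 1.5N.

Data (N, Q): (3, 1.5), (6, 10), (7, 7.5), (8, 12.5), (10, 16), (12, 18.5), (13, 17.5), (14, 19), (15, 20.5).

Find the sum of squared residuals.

SSE = 23.5

N=3: ŷ = -1 + 1.5·3 = 3.5; r = 1.5 − 3.5 = -2
N=6: ŷ = -1 + 1.5·6 = 8; r = 10 − 8 = 2
N=7: ŷ = -1 + 1.5·7 = 9.5; r = 7.5 − 9.5 = -2
N=8: ŷ = -1 + 1.5·8 = 11; r = 12.5 − 11 = 1.5
N=10: ŷ = -1 + 1.5·10 = 14; r = 16 − 14 = 2
N=12: ŷ = -1 + 1.5·12 = 17; r = 18.5 − 17 = 1.5
N=13: ŷ = -1 + 1.5·13 = 18.5; r = 17.5 − 18.5 = -1
N=14: ŷ = -1 + 1.5·14 = 20; r = 19 − 20 = -1
N=15: ŷ = -1 + 1.5·15 = 21.5; r = 20.5 − 21.5 = -1
SSE = 4 + 4 + 4 + 2.25 + 4 + 2.25 + 1 + 1 + 1 = 23.5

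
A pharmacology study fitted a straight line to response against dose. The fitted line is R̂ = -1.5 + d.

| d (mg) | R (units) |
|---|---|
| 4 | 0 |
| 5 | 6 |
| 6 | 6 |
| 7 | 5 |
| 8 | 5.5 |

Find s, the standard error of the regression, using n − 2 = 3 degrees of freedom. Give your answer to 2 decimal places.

d=4: R̂ = -1.5 + 4 = 2.5; e = 0 − 2.5 = -2.5
d=5: R̂ = -1.5 + 5 = 3.5; e = 6 − 3.5 = 2.5
d=6: R̂ = -1.5 + 6 = 4.5; e = 6 − 4.5 = 1.5
d=7: R̂ = -1.5 + 7 = 5.5; e = 5 − 5.5 = -0.5
d=8: R̂ = -1.5 + 8 = 6.5; e = 5.5 − 6.5 = -1
SSE = 6.25 + 6.25 + 2.25 + 0.25 + 1 = 16
s = √(16/3) = √5.33333 ≈ 2.31

s = 2.31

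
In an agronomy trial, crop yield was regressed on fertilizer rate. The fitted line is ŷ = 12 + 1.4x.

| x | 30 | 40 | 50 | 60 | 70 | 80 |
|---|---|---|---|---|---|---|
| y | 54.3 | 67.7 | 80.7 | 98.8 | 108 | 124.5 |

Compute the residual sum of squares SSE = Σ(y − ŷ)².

SSE = 13.96

x=30: ŷ = 12 + 1.4·30 = 54; e = 54.3 − 54 = 0.3
x=40: ŷ = 12 + 1.4·40 = 68; e = 67.7 − 68 = -0.3
x=50: ŷ = 12 + 1.4·50 = 82; e = 80.7 − 82 = -1.3
x=60: ŷ = 12 + 1.4·60 = 96; e = 98.8 − 96 = 2.8
x=70: ŷ = 12 + 1.4·70 = 110; e = 108 − 110 = -2
x=80: ŷ = 12 + 1.4·80 = 124; e = 124.5 − 124 = 0.5
SSE = 0.09 + 0.09 + 1.69 + 7.84 + 4 + 0.25 = 13.96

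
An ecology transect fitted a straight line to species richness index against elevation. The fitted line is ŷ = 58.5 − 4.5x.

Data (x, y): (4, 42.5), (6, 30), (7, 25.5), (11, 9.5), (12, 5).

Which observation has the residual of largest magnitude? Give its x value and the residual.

x = 4, r = 2

x=4: ŷ = 58.5 − 4.5·4 = 40.5; r = 42.5 − 40.5 = 2
x=6: ŷ = 58.5 − 4.5·6 = 31.5; r = 30 − 31.5 = -1.5
x=7: ŷ = 58.5 − 4.5·7 = 27; r = 25.5 − 27 = -1.5
x=11: ŷ = 58.5 − 4.5·11 = 9; r = 9.5 − 9 = 0.5
x=12: ŷ = 58.5 − 4.5·12 = 4.5; r = 5 − 4.5 = 0.5
Largest |r| is 2 at x = 4, residual 2.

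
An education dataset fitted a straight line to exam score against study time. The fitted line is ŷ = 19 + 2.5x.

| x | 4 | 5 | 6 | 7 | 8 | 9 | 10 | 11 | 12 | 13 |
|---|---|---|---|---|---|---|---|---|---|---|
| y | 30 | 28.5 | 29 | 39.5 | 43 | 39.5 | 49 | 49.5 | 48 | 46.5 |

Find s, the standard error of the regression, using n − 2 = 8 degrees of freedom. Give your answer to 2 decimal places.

s = 3.94

x=4: ŷ = 19 + 2.5·4 = 29; r = 30 − 29 = 1
x=5: ŷ = 19 + 2.5·5 = 31.5; r = 28.5 − 31.5 = -3
x=6: ŷ = 19 + 2.5·6 = 34; r = 29 − 34 = -5
x=7: ŷ = 19 + 2.5·7 = 36.5; r = 39.5 − 36.5 = 3
x=8: ŷ = 19 + 2.5·8 = 39; r = 43 − 39 = 4
x=9: ŷ = 19 + 2.5·9 = 41.5; r = 39.5 − 41.5 = -2
x=10: ŷ = 19 + 2.5·10 = 44; r = 49 − 44 = 5
x=11: ŷ = 19 + 2.5·11 = 46.5; r = 49.5 − 46.5 = 3
x=12: ŷ = 19 + 2.5·12 = 49; r = 48 − 49 = -1
x=13: ŷ = 19 + 2.5·13 = 51.5; r = 46.5 − 51.5 = -5
SSE = 1 + 9 + 25 + 9 + 16 + 4 + 25 + 9 + 1 + 25 = 124
s = √(124/8) = √15.5 ≈ 3.94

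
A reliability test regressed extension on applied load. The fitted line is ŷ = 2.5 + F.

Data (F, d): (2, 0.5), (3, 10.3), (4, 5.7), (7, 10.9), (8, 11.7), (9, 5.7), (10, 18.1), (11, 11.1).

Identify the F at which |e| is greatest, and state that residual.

F=2: ŷ = 2.5 + 2 = 4.5; e = 0.5 − 4.5 = -4
F=3: ŷ = 2.5 + 3 = 5.5; e = 10.3 − 5.5 = 4.8
F=4: ŷ = 2.5 + 4 = 6.5; e = 5.7 − 6.5 = -0.8
F=7: ŷ = 2.5 + 7 = 9.5; e = 10.9 − 9.5 = 1.4
F=8: ŷ = 2.5 + 8 = 10.5; e = 11.7 − 10.5 = 1.2
F=9: ŷ = 2.5 + 9 = 11.5; e = 5.7 − 11.5 = -5.8
F=10: ŷ = 2.5 + 10 = 12.5; e = 18.1 − 12.5 = 5.6
F=11: ŷ = 2.5 + 11 = 13.5; e = 11.1 − 13.5 = -2.4
Largest |e| is 5.8 at F = 9, residual -5.8.

F = 9, e = -5.8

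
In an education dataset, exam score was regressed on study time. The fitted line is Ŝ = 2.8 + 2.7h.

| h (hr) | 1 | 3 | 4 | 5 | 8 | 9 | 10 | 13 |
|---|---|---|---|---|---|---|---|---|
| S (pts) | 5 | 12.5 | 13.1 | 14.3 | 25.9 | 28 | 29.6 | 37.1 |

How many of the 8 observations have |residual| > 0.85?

h=1: Ŝ = 2.8 + 2.7·1 = 5.5; r = 5 − 5.5 = -0.5
h=3: Ŝ = 2.8 + 2.7·3 = 10.9; r = 12.5 − 10.9 = 1.6
h=4: Ŝ = 2.8 + 2.7·4 = 13.6; r = 13.1 − 13.6 = -0.5
h=5: Ŝ = 2.8 + 2.7·5 = 16.3; r = 14.3 − 16.3 = -2
h=8: Ŝ = 2.8 + 2.7·8 = 24.4; r = 25.9 − 24.4 = 1.5
h=9: Ŝ = 2.8 + 2.7·9 = 27.1; r = 28 − 27.1 = 0.9
h=10: Ŝ = 2.8 + 2.7·10 = 29.8; r = 29.6 − 29.8 = -0.2
h=13: Ŝ = 2.8 + 2.7·13 = 37.9; r = 37.1 − 37.9 = -0.8
|r| > 0.85: h=3 (|r|=1.6), h=5 (|r|=2), h=8 (|r|=1.5), h=9 (|r|=0.9) → 4

4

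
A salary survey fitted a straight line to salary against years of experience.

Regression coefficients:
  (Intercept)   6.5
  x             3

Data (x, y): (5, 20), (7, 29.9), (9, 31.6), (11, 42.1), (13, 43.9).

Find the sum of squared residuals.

SSE = 20.94

x=5: ŷ = 6.5 + 3·5 = 21.5; r = 20 − 21.5 = -1.5
x=7: ŷ = 6.5 + 3·7 = 27.5; r = 29.9 − 27.5 = 2.4
x=9: ŷ = 6.5 + 3·9 = 33.5; r = 31.6 − 33.5 = -1.9
x=11: ŷ = 6.5 + 3·11 = 39.5; r = 42.1 − 39.5 = 2.6
x=13: ŷ = 6.5 + 3·13 = 45.5; r = 43.9 − 45.5 = -1.6
SSE = 2.25 + 5.76 + 3.61 + 6.76 + 2.56 = 20.94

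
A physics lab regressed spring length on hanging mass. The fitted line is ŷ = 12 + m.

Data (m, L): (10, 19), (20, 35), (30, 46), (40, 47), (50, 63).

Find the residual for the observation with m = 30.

ŷ = 12 + 30 = 42
r = 46 − 42 = 4

r = 4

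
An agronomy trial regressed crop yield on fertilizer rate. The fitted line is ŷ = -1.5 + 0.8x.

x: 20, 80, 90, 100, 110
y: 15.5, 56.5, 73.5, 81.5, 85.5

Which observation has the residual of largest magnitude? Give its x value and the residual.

x=20: ŷ = -1.5 + 0.8·20 = 14.5; r = 15.5 − 14.5 = 1
x=80: ŷ = -1.5 + 0.8·80 = 62.5; r = 56.5 − 62.5 = -6
x=90: ŷ = -1.5 + 0.8·90 = 70.5; r = 73.5 − 70.5 = 3
x=100: ŷ = -1.5 + 0.8·100 = 78.5; r = 81.5 − 78.5 = 3
x=110: ŷ = -1.5 + 0.8·110 = 86.5; r = 85.5 − 86.5 = -1
Largest |r| is 6 at x = 80, residual -6.

x = 80, r = -6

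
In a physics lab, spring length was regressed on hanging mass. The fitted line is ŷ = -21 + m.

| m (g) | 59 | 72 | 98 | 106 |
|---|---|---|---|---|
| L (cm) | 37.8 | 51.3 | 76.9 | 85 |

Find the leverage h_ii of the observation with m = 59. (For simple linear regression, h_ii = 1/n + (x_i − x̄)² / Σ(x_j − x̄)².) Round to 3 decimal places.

h = 0.673

m̄ = (59 + 72 + 98 + 106)/4 = 83.75
Σ(m − m̄)² = 612.562 + 138.062 + 203.062 + 495.062 = 1448.75
h = 1/4 + (-24.75)²/1448.75 = 0.25 + 0.422821 = 0.673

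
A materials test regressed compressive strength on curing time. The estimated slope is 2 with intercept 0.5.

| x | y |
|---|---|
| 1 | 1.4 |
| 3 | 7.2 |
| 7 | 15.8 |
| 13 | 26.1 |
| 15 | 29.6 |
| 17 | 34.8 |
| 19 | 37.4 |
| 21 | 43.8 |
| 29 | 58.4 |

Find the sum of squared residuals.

SSE = 7.36

x=1: ŷ = 0.5 + 2·1 = 2.5; r = 1.4 − 2.5 = -1.1
x=3: ŷ = 0.5 + 2·3 = 6.5; r = 7.2 − 6.5 = 0.7
x=7: ŷ = 0.5 + 2·7 = 14.5; r = 15.8 − 14.5 = 1.3
x=13: ŷ = 0.5 + 2·13 = 26.5; r = 26.1 − 26.5 = -0.4
x=15: ŷ = 0.5 + 2·15 = 30.5; r = 29.6 − 30.5 = -0.9
x=17: ŷ = 0.5 + 2·17 = 34.5; r = 34.8 − 34.5 = 0.3
x=19: ŷ = 0.5 + 2·19 = 38.5; r = 37.4 − 38.5 = -1.1
x=21: ŷ = 0.5 + 2·21 = 42.5; r = 43.8 − 42.5 = 1.3
x=29: ŷ = 0.5 + 2·29 = 58.5; r = 58.4 − 58.5 = -0.1
SSE = 1.21 + 0.49 + 1.69 + 0.16 + 0.81 + 0.09 + 1.21 + 1.69 + 0.01 = 7.36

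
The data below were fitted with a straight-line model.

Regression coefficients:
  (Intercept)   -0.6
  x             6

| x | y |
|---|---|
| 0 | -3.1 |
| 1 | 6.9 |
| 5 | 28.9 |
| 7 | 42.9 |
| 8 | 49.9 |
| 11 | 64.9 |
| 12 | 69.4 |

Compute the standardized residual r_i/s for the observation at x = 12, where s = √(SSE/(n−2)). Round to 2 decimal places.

x=0: ŷ = -0.6 + 6·0 = -0.6; r = -3.1 − (-0.6) = -2.5
x=1: ŷ = -0.6 + 6·1 = 5.4; r = 6.9 − 5.4 = 1.5
x=5: ŷ = -0.6 + 6·5 = 29.4; r = 28.9 − 29.4 = -0.5
x=7: ŷ = -0.6 + 6·7 = 41.4; r = 42.9 − 41.4 = 1.5
x=8: ŷ = -0.6 + 6·8 = 47.4; r = 49.9 − 47.4 = 2.5
x=11: ŷ = -0.6 + 6·11 = 65.4; r = 64.9 − 65.4 = -0.5
x=12: ŷ = -0.6 + 6·12 = 71.4; r = 69.4 − 71.4 = -2
SSE = 6.25 + 2.25 + 0.25 + 2.25 + 6.25 + 0.25 + 4 = 21.5
s = √(21.5/5) = 2.07364
r/s = -2 / 2.07364 = -0.96

-0.96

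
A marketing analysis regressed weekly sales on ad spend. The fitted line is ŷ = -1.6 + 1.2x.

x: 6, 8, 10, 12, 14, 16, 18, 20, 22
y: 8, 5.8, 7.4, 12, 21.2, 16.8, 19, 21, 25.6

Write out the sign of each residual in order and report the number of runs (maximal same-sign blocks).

x=6: ŷ = -1.6 + 1.2·6 = 5.6; r = 8 − 5.6 = 2.4
x=8: ŷ = -1.6 + 1.2·8 = 8; r = 5.8 − 8 = -2.2
x=10: ŷ = -1.6 + 1.2·10 = 10.4; r = 7.4 − 10.4 = -3
x=12: ŷ = -1.6 + 1.2·12 = 12.8; r = 12 − 12.8 = -0.8
x=14: ŷ = -1.6 + 1.2·14 = 15.2; r = 21.2 − 15.2 = 6
x=16: ŷ = -1.6 + 1.2·16 = 17.6; r = 16.8 − 17.6 = -0.8
x=18: ŷ = -1.6 + 1.2·18 = 20; r = 19 − 20 = -1
x=20: ŷ = -1.6 + 1.2·20 = 22.4; r = 21 − 22.4 = -1.4
x=22: ŷ = -1.6 + 1.2·22 = 24.8; r = 25.6 − 24.8 = 0.8
Signs: + − − − + − − − +
Runs: +×1, −×3, +×1, −×3, +×1 → 5

5 runs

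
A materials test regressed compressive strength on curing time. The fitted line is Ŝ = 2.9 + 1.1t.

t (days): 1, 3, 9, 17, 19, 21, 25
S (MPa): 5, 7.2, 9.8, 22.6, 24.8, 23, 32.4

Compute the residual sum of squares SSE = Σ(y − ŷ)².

t=1: Ŝ = 2.9 + 1.1·1 = 4; e = 5 − 4 = 1
t=3: Ŝ = 2.9 + 1.1·3 = 6.2; e = 7.2 − 6.2 = 1
t=9: Ŝ = 2.9 + 1.1·9 = 12.8; e = 9.8 − 12.8 = -3
t=17: Ŝ = 2.9 + 1.1·17 = 21.6; e = 22.6 − 21.6 = 1
t=19: Ŝ = 2.9 + 1.1·19 = 23.8; e = 24.8 − 23.8 = 1
t=21: Ŝ = 2.9 + 1.1·21 = 26; e = 23 − 26 = -3
t=25: Ŝ = 2.9 + 1.1·25 = 30.4; e = 32.4 − 30.4 = 2
SSE = 1 + 1 + 9 + 1 + 1 + 9 + 4 = 26

SSE = 26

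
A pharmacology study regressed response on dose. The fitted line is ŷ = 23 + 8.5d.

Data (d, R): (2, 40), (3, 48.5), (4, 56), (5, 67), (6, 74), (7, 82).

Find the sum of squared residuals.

SSE = 3.5

d=2: ŷ = 23 + 8.5·2 = 40; e = 40 − 40 = 0
d=3: ŷ = 23 + 8.5·3 = 48.5; e = 48.5 − 48.5 = 0
d=4: ŷ = 23 + 8.5·4 = 57; e = 56 − 57 = -1
d=5: ŷ = 23 + 8.5·5 = 65.5; e = 67 − 65.5 = 1.5
d=6: ŷ = 23 + 8.5·6 = 74; e = 74 − 74 = 0
d=7: ŷ = 23 + 8.5·7 = 82.5; e = 82 − 82.5 = -0.5
SSE = 0 + 0 + 1 + 2.25 + 0 + 0.25 = 3.5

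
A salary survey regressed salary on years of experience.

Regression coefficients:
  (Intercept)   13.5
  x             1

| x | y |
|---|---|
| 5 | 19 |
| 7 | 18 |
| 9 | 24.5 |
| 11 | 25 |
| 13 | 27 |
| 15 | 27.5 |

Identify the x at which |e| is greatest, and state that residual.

x=5: ŷ = 13.5 + 5 = 18.5; e = 19 − 18.5 = 0.5
x=7: ŷ = 13.5 + 7 = 20.5; e = 18 − 20.5 = -2.5
x=9: ŷ = 13.5 + 9 = 22.5; e = 24.5 − 22.5 = 2
x=11: ŷ = 13.5 + 11 = 24.5; e = 25 − 24.5 = 0.5
x=13: ŷ = 13.5 + 13 = 26.5; e = 27 − 26.5 = 0.5
x=15: ŷ = 13.5 + 15 = 28.5; e = 27.5 − 28.5 = -1
Largest |e| is 2.5 at x = 7, residual -2.5.

x = 7, e = -2.5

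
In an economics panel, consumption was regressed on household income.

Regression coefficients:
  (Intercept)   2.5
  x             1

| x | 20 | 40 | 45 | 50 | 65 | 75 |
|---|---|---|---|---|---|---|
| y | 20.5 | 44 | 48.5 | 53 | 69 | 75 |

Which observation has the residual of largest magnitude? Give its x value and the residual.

x = 75, e = -2.5

x=20: ŷ = 2.5 + 20 = 22.5; e = 20.5 − 22.5 = -2
x=40: ŷ = 2.5 + 40 = 42.5; e = 44 − 42.5 = 1.5
x=45: ŷ = 2.5 + 45 = 47.5; e = 48.5 − 47.5 = 1
x=50: ŷ = 2.5 + 50 = 52.5; e = 53 − 52.5 = 0.5
x=65: ŷ = 2.5 + 65 = 67.5; e = 69 − 67.5 = 1.5
x=75: ŷ = 2.5 + 75 = 77.5; e = 75 − 77.5 = -2.5
Largest |e| is 2.5 at x = 75, residual -2.5.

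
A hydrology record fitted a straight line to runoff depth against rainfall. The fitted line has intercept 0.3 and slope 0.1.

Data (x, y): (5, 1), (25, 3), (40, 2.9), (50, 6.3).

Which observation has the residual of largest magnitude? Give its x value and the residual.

x=5: ŷ = 0.3 + 0.1·5 = 0.8; r = 1 − 0.8 = 0.2
x=25: ŷ = 0.3 + 0.1·25 = 2.8; r = 3 − 2.8 = 0.2
x=40: ŷ = 0.3 + 0.1·40 = 4.3; r = 2.9 − 4.3 = -1.4
x=50: ŷ = 0.3 + 0.1·50 = 5.3; r = 6.3 − 5.3 = 1
Largest |r| is 1.4 at x = 40, residual -1.4.

x = 40, r = -1.4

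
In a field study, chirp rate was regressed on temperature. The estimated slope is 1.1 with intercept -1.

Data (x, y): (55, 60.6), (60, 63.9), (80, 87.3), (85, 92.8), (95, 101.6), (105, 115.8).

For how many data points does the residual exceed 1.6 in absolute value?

x=55: ŷ = -1 + 1.1·55 = 59.5; e = 60.6 − 59.5 = 1.1
x=60: ŷ = -1 + 1.1·60 = 65; e = 63.9 − 65 = -1.1
x=80: ŷ = -1 + 1.1·80 = 87; e = 87.3 − 87 = 0.3
x=85: ŷ = -1 + 1.1·85 = 92.5; e = 92.8 − 92.5 = 0.3
x=95: ŷ = -1 + 1.1·95 = 103.5; e = 101.6 − 103.5 = -1.9
x=105: ŷ = -1 + 1.1·105 = 114.5; e = 115.8 − 114.5 = 1.3
|e| > 1.6: x=95 (|e|=1.9) → 1

1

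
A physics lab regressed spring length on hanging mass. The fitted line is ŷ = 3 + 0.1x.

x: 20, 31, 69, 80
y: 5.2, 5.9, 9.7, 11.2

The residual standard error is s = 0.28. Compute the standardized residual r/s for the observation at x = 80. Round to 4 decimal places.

0.7143

ŷ = 3 + 0.1·80 = 11
r = 11.2 − 11 = 0.2
r/s = 0.2 / 0.28 = 0.7143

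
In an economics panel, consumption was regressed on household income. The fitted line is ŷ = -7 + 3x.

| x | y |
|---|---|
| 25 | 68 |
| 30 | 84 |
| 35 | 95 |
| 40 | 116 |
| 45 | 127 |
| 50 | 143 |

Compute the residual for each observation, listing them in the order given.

x=25: ŷ = -7 + 3·25 = 68; r = 68 − 68 = 0
x=30: ŷ = -7 + 3·30 = 83; r = 84 − 83 = 1
x=35: ŷ = -7 + 3·35 = 98; r = 95 − 98 = -3
x=40: ŷ = -7 + 3·40 = 113; r = 116 − 113 = 3
x=45: ŷ = -7 + 3·45 = 128; r = 127 − 128 = -1
x=50: ŷ = -7 + 3·50 = 143; r = 143 − 143 = 0

0, 1, -3, 3, -1, 0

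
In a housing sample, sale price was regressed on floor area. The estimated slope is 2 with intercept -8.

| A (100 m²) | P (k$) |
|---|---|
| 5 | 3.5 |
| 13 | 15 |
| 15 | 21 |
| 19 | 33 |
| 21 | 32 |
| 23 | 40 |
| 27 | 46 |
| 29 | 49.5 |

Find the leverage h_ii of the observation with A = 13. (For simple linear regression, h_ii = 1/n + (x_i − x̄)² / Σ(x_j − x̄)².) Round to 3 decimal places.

h = 0.208

Ā = (5 + 13 + 15 + 19 + 21 + 23 + 27 + 29)/8 = 19
Σ(A − Ā)² = 196 + 36 + 16 + 0 + 4 + 16 + 64 + 100 = 432
h = 1/8 + (-6)²/432 = 0.125 + 0.0833333 = 0.208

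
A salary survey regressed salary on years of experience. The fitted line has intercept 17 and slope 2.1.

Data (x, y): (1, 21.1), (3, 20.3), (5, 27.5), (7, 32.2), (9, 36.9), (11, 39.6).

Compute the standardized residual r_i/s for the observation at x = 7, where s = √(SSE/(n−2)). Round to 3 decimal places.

0.263

x=1: ŷ = 17 + 2.1·1 = 19.1; r = 21.1 − 19.1 = 2
x=3: ŷ = 17 + 2.1·3 = 23.3; r = 20.3 − 23.3 = -3
x=5: ŷ = 17 + 2.1·5 = 27.5; r = 27.5 − 27.5 = 0
x=7: ŷ = 17 + 2.1·7 = 31.7; r = 32.2 − 31.7 = 0.5
x=9: ŷ = 17 + 2.1·9 = 35.9; r = 36.9 − 35.9 = 1
x=11: ŷ = 17 + 2.1·11 = 40.1; r = 39.6 − 40.1 = -0.5
SSE = 4 + 9 + 0 + 0.25 + 1 + 0.25 = 14.5
s = √(14.5/4) = 1.90394
r/s = 0.5 / 1.90394 = 0.263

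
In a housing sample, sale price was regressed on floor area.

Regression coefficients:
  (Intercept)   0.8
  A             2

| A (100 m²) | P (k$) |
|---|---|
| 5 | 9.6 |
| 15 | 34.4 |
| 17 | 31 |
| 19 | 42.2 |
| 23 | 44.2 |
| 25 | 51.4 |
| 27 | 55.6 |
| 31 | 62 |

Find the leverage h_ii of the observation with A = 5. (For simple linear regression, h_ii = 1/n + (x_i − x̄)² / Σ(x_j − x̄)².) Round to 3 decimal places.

h = 0.627

Ā = (5 + 15 + 17 + 19 + 23 + 25 + 27 + 31)/8 = 20.25
Σ(A − Ā)² = 232.562 + 27.5625 + 10.5625 + 1.5625 + 7.5625 + 22.5625 + 45.5625 + 115.562 = 463.5
h = 1/8 + (-15.25)²/463.5 = 0.125 + 0.501753 = 0.627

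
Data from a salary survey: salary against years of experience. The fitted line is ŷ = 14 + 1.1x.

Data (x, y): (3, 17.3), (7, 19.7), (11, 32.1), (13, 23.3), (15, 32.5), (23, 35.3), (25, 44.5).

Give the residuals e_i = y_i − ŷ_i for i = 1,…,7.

x=3: ŷ = 14 + 1.1·3 = 17.3; e = 17.3 − 17.3 = 0
x=7: ŷ = 14 + 1.1·7 = 21.7; e = 19.7 − 21.7 = -2
x=11: ŷ = 14 + 1.1·11 = 26.1; e = 32.1 − 26.1 = 6
x=13: ŷ = 14 + 1.1·13 = 28.3; e = 23.3 − 28.3 = -5
x=15: ŷ = 14 + 1.1·15 = 30.5; e = 32.5 − 30.5 = 2
x=23: ŷ = 14 + 1.1·23 = 39.3; e = 35.3 − 39.3 = -4
x=25: ŷ = 14 + 1.1·25 = 41.5; e = 44.5 − 41.5 = 3

0, -2, 6, -5, 2, -4, 3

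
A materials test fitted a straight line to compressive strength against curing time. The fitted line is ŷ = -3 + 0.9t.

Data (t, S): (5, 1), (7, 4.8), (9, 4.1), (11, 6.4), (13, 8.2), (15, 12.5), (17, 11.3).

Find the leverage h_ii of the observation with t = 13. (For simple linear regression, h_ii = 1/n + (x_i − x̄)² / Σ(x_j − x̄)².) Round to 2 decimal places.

t̄ = (5 + 7 + 9 + 11 + 13 + 15 + 17)/7 = 11
Σ(t − t̄)² = 36 + 16 + 4 + 0 + 4 + 16 + 36 = 112
h = 1/7 + (2)²/112 = 0.142857 + 0.0357143 = 0.18

h = 0.18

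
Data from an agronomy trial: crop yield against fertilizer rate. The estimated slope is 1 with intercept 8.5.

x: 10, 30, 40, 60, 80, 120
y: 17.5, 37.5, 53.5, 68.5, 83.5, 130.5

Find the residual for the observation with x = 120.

r = 2

ŷ = 8.5 + 120 = 128.5
r = 130.5 − 128.5 = 2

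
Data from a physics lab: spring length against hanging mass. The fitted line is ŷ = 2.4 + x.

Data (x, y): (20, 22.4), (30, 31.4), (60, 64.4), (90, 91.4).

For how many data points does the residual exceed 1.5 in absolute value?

1

x=20: ŷ = 2.4 + 20 = 22.4; e = 22.4 − 22.4 = 0
x=30: ŷ = 2.4 + 30 = 32.4; e = 31.4 − 32.4 = -1
x=60: ŷ = 2.4 + 60 = 62.4; e = 64.4 − 62.4 = 2
x=90: ŷ = 2.4 + 90 = 92.4; e = 91.4 − 92.4 = -1
|e| > 1.5: x=60 (|e|=2) → 1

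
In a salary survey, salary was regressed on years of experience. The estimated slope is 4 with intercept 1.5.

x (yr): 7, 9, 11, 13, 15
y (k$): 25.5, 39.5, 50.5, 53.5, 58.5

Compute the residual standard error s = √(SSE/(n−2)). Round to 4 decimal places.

x=7: ŷ = 1.5 + 4·7 = 29.5; r = 25.5 − 29.5 = -4
x=9: ŷ = 1.5 + 4·9 = 37.5; r = 39.5 − 37.5 = 2
x=11: ŷ = 1.5 + 4·11 = 45.5; r = 50.5 − 45.5 = 5
x=13: ŷ = 1.5 + 4·13 = 53.5; r = 53.5 − 53.5 = 0
x=15: ŷ = 1.5 + 4·15 = 61.5; r = 58.5 − 61.5 = -3
SSE = 16 + 4 + 25 + 0 + 9 = 54
s = √(54/3) = √18 ≈ 4.2426

s = 4.2426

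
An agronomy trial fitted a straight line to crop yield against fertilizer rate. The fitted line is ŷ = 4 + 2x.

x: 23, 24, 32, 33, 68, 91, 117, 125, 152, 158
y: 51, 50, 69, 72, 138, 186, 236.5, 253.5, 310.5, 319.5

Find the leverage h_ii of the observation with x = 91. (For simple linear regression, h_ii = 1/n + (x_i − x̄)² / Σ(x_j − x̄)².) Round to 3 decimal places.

x̄ = (23 + 24 + 32 + 33 + 68 + 91 + 117 + 125 + 152 + 158)/10 = 82.3
Σ(x − x̄)² = 3516.49 + 3398.89 + 2530.09 + 2430.49 + 204.49 + 75.69 + 1204.09 + 1823.29 + 4858.09 + 5730.49 = 25772.1
h = 1/10 + (8.7)²/25772.1 = 0.1 + 0.0029369 = 0.103

h = 0.103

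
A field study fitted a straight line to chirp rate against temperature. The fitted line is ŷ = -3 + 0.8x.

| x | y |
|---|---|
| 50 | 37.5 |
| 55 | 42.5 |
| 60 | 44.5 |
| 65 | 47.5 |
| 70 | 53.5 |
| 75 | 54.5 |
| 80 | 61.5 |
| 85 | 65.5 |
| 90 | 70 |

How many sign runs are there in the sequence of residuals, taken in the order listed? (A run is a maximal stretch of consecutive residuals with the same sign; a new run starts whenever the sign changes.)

5 runs

x=50: ŷ = -3 + 0.8·50 = 37; r = 37.5 − 37 = 0.5
x=55: ŷ = -3 + 0.8·55 = 41; r = 42.5 − 41 = 1.5
x=60: ŷ = -3 + 0.8·60 = 45; r = 44.5 − 45 = -0.5
x=65: ŷ = -3 + 0.8·65 = 49; r = 47.5 − 49 = -1.5
x=70: ŷ = -3 + 0.8·70 = 53; r = 53.5 − 53 = 0.5
x=75: ŷ = -3 + 0.8·75 = 57; r = 54.5 − 57 = -2.5
x=80: ŷ = -3 + 0.8·80 = 61; r = 61.5 − 61 = 0.5
x=85: ŷ = -3 + 0.8·85 = 65; r = 65.5 − 65 = 0.5
x=90: ŷ = -3 + 0.8·90 = 69; r = 70 − 69 = 1
Signs: + + − − + − + + +
Runs: +×2, −×2, +×1, −×1, +×3 → 5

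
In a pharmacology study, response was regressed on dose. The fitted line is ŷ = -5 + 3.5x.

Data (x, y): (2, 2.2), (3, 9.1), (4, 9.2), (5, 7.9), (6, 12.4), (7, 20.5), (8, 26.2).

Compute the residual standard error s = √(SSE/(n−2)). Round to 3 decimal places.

x=2: ŷ = -5 + 3.5·2 = 2; r = 2.2 − 2 = 0.2
x=3: ŷ = -5 + 3.5·3 = 5.5; r = 9.1 − 5.5 = 3.6
x=4: ŷ = -5 + 3.5·4 = 9; r = 9.2 − 9 = 0.2
x=5: ŷ = -5 + 3.5·5 = 12.5; r = 7.9 − 12.5 = -4.6
x=6: ŷ = -5 + 3.5·6 = 16; r = 12.4 − 16 = -3.6
x=7: ŷ = -5 + 3.5·7 = 19.5; r = 20.5 − 19.5 = 1
x=8: ŷ = -5 + 3.5·8 = 23; r = 26.2 − 23 = 3.2
SSE = 0.04 + 12.96 + 0.04 + 21.16 + 12.96 + 1 + 10.24 = 58.4
s = √(58.4/5) = √11.68 ≈ 3.418

s = 3.418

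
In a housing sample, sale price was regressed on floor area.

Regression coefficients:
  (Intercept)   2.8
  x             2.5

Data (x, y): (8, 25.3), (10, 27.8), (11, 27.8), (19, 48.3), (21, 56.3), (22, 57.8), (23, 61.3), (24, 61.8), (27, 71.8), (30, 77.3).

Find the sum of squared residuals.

x=8: ŷ = 2.8 + 2.5·8 = 22.8; r = 25.3 − 22.8 = 2.5
x=10: ŷ = 2.8 + 2.5·10 = 27.8; r = 27.8 − 27.8 = 0
x=11: ŷ = 2.8 + 2.5·11 = 30.3; r = 27.8 − 30.3 = -2.5
x=19: ŷ = 2.8 + 2.5·19 = 50.3; r = 48.3 − 50.3 = -2
x=21: ŷ = 2.8 + 2.5·21 = 55.3; r = 56.3 − 55.3 = 1
x=22: ŷ = 2.8 + 2.5·22 = 57.8; r = 57.8 − 57.8 = 0
x=23: ŷ = 2.8 + 2.5·23 = 60.3; r = 61.3 − 60.3 = 1
x=24: ŷ = 2.8 + 2.5·24 = 62.8; r = 61.8 − 62.8 = -1
x=27: ŷ = 2.8 + 2.5·27 = 70.3; r = 71.8 − 70.3 = 1.5
x=30: ŷ = 2.8 + 2.5·30 = 77.8; r = 77.3 − 77.8 = -0.5
SSE = 6.25 + 0 + 6.25 + 4 + 1 + 0 + 1 + 1 + 2.25 + 0.25 = 22

SSE = 22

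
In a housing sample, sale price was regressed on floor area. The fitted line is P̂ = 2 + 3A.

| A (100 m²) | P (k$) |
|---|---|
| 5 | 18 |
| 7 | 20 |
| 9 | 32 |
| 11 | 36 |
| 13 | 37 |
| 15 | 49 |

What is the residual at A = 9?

P̂ = 2 + 3·9 = 29
r = 32 − 29 = 3

r = 3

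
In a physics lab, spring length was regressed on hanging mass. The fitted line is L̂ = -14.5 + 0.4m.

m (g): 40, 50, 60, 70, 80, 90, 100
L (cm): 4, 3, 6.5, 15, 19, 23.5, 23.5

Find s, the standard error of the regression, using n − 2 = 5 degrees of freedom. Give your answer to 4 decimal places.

m=40: L̂ = -14.5 + 0.4·40 = 1.5; r = 4 − 1.5 = 2.5
m=50: L̂ = -14.5 + 0.4·50 = 5.5; r = 3 − 5.5 = -2.5
m=60: L̂ = -14.5 + 0.4·60 = 9.5; r = 6.5 − 9.5 = -3
m=70: L̂ = -14.5 + 0.4·70 = 13.5; r = 15 − 13.5 = 1.5
m=80: L̂ = -14.5 + 0.4·80 = 17.5; r = 19 − 17.5 = 1.5
m=90: L̂ = -14.5 + 0.4·90 = 21.5; r = 23.5 − 21.5 = 2
m=100: L̂ = -14.5 + 0.4·100 = 25.5; r = 23.5 − 25.5 = -2
SSE = 6.25 + 6.25 + 9 + 2.25 + 2.25 + 4 + 4 = 34
s = √(34/5) = √6.8 ≈ 2.6077

s = 2.6077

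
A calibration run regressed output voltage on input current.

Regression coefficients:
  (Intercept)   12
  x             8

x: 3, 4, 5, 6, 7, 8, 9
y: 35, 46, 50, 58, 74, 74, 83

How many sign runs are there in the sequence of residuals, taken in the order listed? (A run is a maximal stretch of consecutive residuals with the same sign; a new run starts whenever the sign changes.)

x=3: ŷ = 12 + 8·3 = 36; r = 35 − 36 = -1
x=4: ŷ = 12 + 8·4 = 44; r = 46 − 44 = 2
x=5: ŷ = 12 + 8·5 = 52; r = 50 − 52 = -2
x=6: ŷ = 12 + 8·6 = 60; r = 58 − 60 = -2
x=7: ŷ = 12 + 8·7 = 68; r = 74 − 68 = 6
x=8: ŷ = 12 + 8·8 = 76; r = 74 − 76 = -2
x=9: ŷ = 12 + 8·9 = 84; r = 83 − 84 = -1
Signs: − + − − + − −
Runs: −×1, +×1, −×2, +×1, −×2 → 5

5 runs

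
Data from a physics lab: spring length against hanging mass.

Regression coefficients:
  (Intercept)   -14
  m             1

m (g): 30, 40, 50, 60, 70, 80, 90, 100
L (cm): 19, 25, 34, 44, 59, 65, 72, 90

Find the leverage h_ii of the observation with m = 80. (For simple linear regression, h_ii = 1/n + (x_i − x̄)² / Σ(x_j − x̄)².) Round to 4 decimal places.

h = 0.1786

m̄ = (30 + 40 + 50 + 60 + 70 + 80 + 90 + 100)/8 = 65
Σ(m − m̄)² = 1225 + 625 + 225 + 25 + 25 + 225 + 625 + 1225 = 4200
h = 1/8 + (15)²/4200 = 0.125 + 0.0535714 = 0.1786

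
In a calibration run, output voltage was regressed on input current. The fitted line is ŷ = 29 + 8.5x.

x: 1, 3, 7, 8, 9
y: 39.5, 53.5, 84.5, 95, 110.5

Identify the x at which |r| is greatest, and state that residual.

x=1: ŷ = 29 + 8.5·1 = 37.5; r = 39.5 − 37.5 = 2
x=3: ŷ = 29 + 8.5·3 = 54.5; r = 53.5 − 54.5 = -1
x=7: ŷ = 29 + 8.5·7 = 88.5; r = 84.5 − 88.5 = -4
x=8: ŷ = 29 + 8.5·8 = 97; r = 95 − 97 = -2
x=9: ŷ = 29 + 8.5·9 = 105.5; r = 110.5 − 105.5 = 5
Largest |r| is 5 at x = 9, residual 5.

x = 9, r = 5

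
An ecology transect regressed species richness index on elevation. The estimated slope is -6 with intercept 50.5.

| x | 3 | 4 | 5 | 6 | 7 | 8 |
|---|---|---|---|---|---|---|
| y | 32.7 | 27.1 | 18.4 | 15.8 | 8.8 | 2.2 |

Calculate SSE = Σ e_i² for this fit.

x=3: ŷ = 50.5 − 6·3 = 32.5; e = 32.7 − 32.5 = 0.2
x=4: ŷ = 50.5 − 6·4 = 26.5; e = 27.1 − 26.5 = 0.6
x=5: ŷ = 50.5 − 6·5 = 20.5; e = 18.4 − 20.5 = -2.1
x=6: ŷ = 50.5 − 6·6 = 14.5; e = 15.8 − 14.5 = 1.3
x=7: ŷ = 50.5 − 6·7 = 8.5; e = 8.8 − 8.5 = 0.3
x=8: ŷ = 50.5 − 6·8 = 2.5; e = 2.2 − 2.5 = -0.3
SSE = 0.04 + 0.36 + 4.41 + 1.69 + 0.09 + 0.09 = 6.68

SSE = 6.68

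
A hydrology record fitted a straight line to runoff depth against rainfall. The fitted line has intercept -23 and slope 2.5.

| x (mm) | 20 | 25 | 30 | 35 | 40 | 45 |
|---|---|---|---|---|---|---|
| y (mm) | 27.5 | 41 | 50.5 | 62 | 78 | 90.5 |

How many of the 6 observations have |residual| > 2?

x=20: ŷ = -23 + 2.5·20 = 27; e = 27.5 − 27 = 0.5
x=25: ŷ = -23 + 2.5·25 = 39.5; e = 41 − 39.5 = 1.5
x=30: ŷ = -23 + 2.5·30 = 52; e = 50.5 − 52 = -1.5
x=35: ŷ = -23 + 2.5·35 = 64.5; e = 62 − 64.5 = -2.5
x=40: ŷ = -23 + 2.5·40 = 77; e = 78 − 77 = 1
x=45: ŷ = -23 + 2.5·45 = 89.5; e = 90.5 − 89.5 = 1
|e| > 2: x=35 (|e|=2.5) → 1

1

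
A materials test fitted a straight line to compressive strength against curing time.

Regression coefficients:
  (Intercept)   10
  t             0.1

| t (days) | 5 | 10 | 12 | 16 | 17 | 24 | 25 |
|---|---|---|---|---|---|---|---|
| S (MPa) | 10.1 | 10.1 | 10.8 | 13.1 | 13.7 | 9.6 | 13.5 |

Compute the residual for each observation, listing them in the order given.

-0.4, -0.9, -0.4, 1.5, 2, -2.8, 1

t=5: ŷ = 10 + 0.1·5 = 10.5; r = 10.1 − 10.5 = -0.4
t=10: ŷ = 10 + 0.1·10 = 11; r = 10.1 − 11 = -0.9
t=12: ŷ = 10 + 0.1·12 = 11.2; r = 10.8 − 11.2 = -0.4
t=16: ŷ = 10 + 0.1·16 = 11.6; r = 13.1 − 11.6 = 1.5
t=17: ŷ = 10 + 0.1·17 = 11.7; r = 13.7 − 11.7 = 2
t=24: ŷ = 10 + 0.1·24 = 12.4; r = 9.6 − 12.4 = -2.8
t=25: ŷ = 10 + 0.1·25 = 12.5; r = 13.5 − 12.5 = 1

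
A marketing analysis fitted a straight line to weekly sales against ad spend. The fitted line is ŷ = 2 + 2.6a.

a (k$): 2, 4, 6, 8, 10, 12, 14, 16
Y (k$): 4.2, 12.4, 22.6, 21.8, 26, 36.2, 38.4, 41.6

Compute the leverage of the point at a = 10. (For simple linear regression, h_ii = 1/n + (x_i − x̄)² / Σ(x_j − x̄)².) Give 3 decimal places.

ā = (2 + 4 + 6 + 8 + 10 + 12 + 14 + 16)/8 = 9
Σ(a − ā)² = 49 + 25 + 9 + 1 + 1 + 9 + 25 + 49 = 168
h = 1/8 + (1)²/168 = 0.125 + 0.00595238 = 0.131

h = 0.131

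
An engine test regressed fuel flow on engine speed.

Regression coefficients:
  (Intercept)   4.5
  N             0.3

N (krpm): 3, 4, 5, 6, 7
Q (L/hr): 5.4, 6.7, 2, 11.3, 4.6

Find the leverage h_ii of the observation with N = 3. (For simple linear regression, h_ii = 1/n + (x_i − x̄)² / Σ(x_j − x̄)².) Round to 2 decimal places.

h = 0.60

N̄ = (3 + 4 + 5 + 6 + 7)/5 = 5
Σ(N − N̄)² = 4 + 1 + 0 + 1 + 4 = 10
h = 1/5 + (-2)²/10 = 0.2 + 0.4 = 0.60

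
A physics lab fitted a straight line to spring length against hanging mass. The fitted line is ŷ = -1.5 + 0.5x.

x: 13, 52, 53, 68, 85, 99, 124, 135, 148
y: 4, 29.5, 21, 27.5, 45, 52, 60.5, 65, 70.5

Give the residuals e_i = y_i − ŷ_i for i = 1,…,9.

-1, 5, -4, -5, 4, 4, 0, -1, -2

x=13: ŷ = -1.5 + 0.5·13 = 5; e = 4 − 5 = -1
x=52: ŷ = -1.5 + 0.5·52 = 24.5; e = 29.5 − 24.5 = 5
x=53: ŷ = -1.5 + 0.5·53 = 25; e = 21 − 25 = -4
x=68: ŷ = -1.5 + 0.5·68 = 32.5; e = 27.5 − 32.5 = -5
x=85: ŷ = -1.5 + 0.5·85 = 41; e = 45 − 41 = 4
x=99: ŷ = -1.5 + 0.5·99 = 48; e = 52 − 48 = 4
x=124: ŷ = -1.5 + 0.5·124 = 60.5; e = 60.5 − 60.5 = 0
x=135: ŷ = -1.5 + 0.5·135 = 66; e = 65 − 66 = -1
x=148: ŷ = -1.5 + 0.5·148 = 72.5; e = 70.5 − 72.5 = -2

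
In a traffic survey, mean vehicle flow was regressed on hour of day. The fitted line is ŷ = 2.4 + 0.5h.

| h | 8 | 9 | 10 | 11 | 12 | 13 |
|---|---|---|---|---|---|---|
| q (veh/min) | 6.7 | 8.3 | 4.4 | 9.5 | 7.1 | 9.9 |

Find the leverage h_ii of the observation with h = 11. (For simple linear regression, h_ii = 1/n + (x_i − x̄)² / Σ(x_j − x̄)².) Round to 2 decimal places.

h = 0.18

h̄ = (8 + 9 + 10 + 11 + 12 + 13)/6 = 10.5
Σ(h − h̄)² = 6.25 + 2.25 + 0.25 + 0.25 + 2.25 + 6.25 = 17.5
h = 1/6 + (0.5)²/17.5 = 0.166667 + 0.0142857 = 0.18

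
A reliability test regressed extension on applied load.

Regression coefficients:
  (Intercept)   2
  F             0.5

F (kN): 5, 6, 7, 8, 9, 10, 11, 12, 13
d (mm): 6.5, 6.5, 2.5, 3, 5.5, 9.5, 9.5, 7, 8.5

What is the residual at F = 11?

r = 2

d̂ = 2 + 0.5·11 = 7.5
r = 9.5 − 7.5 = 2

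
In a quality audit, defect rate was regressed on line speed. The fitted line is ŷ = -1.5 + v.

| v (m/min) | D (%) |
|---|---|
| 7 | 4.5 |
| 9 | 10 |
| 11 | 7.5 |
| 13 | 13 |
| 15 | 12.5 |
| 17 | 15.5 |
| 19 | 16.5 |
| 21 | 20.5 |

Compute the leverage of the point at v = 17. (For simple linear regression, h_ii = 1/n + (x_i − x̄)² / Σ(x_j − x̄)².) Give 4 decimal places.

h = 0.1786

v̄ = (7 + 9 + 11 + 13 + 15 + 17 + 19 + 21)/8 = 14
Σ(v − v̄)² = 49 + 25 + 9 + 1 + 1 + 9 + 25 + 49 = 168
h = 1/8 + (3)²/168 = 0.125 + 0.0535714 = 0.1786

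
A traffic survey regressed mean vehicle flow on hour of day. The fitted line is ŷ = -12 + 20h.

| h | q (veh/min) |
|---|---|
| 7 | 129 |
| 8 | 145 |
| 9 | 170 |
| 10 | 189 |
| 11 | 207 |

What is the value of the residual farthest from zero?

h=7: ŷ = -12 + 20·7 = 128; e = 129 − 128 = 1
h=8: ŷ = -12 + 20·8 = 148; e = 145 − 148 = -3
h=9: ŷ = -12 + 20·9 = 168; e = 170 − 168 = 2
h=10: ŷ = -12 + 20·10 = 188; e = 189 − 188 = 1
h=11: ŷ = -12 + 20·11 = 208; e = 207 − 208 = -1
Largest |e| is 3 at h = 8, residual -3.

e = -3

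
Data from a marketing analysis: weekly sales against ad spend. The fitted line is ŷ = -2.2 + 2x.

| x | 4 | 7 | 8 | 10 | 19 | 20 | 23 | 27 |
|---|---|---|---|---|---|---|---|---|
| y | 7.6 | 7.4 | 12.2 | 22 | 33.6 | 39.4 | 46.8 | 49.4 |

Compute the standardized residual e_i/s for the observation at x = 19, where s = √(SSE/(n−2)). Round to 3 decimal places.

-0.669

x=4: ŷ = -2.2 + 2·4 = 5.8; e = 7.6 − 5.8 = 1.8
x=7: ŷ = -2.2 + 2·7 = 11.8; e = 7.4 − 11.8 = -4.4
x=8: ŷ = -2.2 + 2·8 = 13.8; e = 12.2 − 13.8 = -1.6
x=10: ŷ = -2.2 + 2·10 = 17.8; e = 22 − 17.8 = 4.2
x=19: ŷ = -2.2 + 2·19 = 35.8; e = 33.6 − 35.8 = -2.2
x=20: ŷ = -2.2 + 2·20 = 37.8; e = 39.4 − 37.8 = 1.6
x=23: ŷ = -2.2 + 2·23 = 43.8; e = 46.8 − 43.8 = 3
x=27: ŷ = -2.2 + 2·27 = 51.8; e = 49.4 − 51.8 = -2.4
SSE = 3.24 + 19.36 + 2.56 + 17.64 + 4.84 + 2.56 + 9 + 5.76 = 64.96
s = √(64.96/6) = 3.29039
e/s = -2.2 / 3.29039 = -0.669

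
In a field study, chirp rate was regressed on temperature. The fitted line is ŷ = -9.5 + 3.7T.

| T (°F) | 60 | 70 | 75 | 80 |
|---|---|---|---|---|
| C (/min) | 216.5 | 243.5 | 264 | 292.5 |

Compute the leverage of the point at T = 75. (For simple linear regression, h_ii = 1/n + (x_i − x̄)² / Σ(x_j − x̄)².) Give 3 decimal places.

T̄ = (60 + 70 + 75 + 80)/4 = 71.25
Σ(T − T̄)² = 126.562 + 1.5625 + 14.0625 + 76.5625 = 218.75
h = 1/4 + (3.75)²/218.75 = 0.25 + 0.0642857 = 0.314

h = 0.314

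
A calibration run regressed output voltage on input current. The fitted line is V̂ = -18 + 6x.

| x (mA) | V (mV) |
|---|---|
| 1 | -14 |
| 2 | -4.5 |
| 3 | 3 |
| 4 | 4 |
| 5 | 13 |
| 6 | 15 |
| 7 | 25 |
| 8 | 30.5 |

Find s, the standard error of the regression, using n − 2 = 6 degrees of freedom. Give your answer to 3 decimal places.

x=1: V̂ = -18 + 6·1 = -12; e = -14 − (-12) = -2
x=2: V̂ = -18 + 6·2 = -6; e = -4.5 − (-6) = 1.5
x=3: V̂ = -18 + 6·3 = 0; e = 3 − 0 = 3
x=4: V̂ = -18 + 6·4 = 6; e = 4 − 6 = -2
x=5: V̂ = -18 + 6·5 = 12; e = 13 − 12 = 1
x=6: V̂ = -18 + 6·6 = 18; e = 15 − 18 = -3
x=7: V̂ = -18 + 6·7 = 24; e = 25 − 24 = 1
x=8: V̂ = -18 + 6·8 = 30; e = 30.5 − 30 = 0.5
SSE = 4 + 2.25 + 9 + 4 + 1 + 9 + 1 + 0.25 = 30.5
s = √(30.5/6) = √5.08333 ≈ 2.255

s = 2.255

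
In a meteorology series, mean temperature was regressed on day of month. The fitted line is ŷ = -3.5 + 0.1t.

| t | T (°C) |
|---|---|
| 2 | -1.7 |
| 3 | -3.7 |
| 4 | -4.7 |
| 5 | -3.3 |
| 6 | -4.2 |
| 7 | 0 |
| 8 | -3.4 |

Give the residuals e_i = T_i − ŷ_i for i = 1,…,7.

t=2: ŷ = -3.5 + 0.1·2 = -3.3; e = -1.7 − (-3.3) = 1.6
t=3: ŷ = -3.5 + 0.1·3 = -3.2; e = -3.7 − (-3.2) = -0.5
t=4: ŷ = -3.5 + 0.1·4 = -3.1; e = -4.7 − (-3.1) = -1.6
t=5: ŷ = -3.5 + 0.1·5 = -3; e = -3.3 − (-3) = -0.3
t=6: ŷ = -3.5 + 0.1·6 = -2.9; e = -4.2 − (-2.9) = -1.3
t=7: ŷ = -3.5 + 0.1·7 = -2.8; e = 0 − (-2.8) = 2.8
t=8: ŷ = -3.5 + 0.1·8 = -2.7; e = -3.4 − (-2.7) = -0.7

1.6, -0.5, -1.6, -0.3, -1.3, 2.8, -0.7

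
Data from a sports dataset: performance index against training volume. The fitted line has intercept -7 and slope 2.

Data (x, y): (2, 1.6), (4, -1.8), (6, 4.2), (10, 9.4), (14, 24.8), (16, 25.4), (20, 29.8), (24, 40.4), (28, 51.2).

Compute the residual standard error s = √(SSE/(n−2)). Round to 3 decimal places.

x=2: ŷ = -7 + 2·2 = -3; e = 1.6 − (-3) = 4.6
x=4: ŷ = -7 + 2·4 = 1; e = -1.8 − 1 = -2.8
x=6: ŷ = -7 + 2·6 = 5; e = 4.2 − 5 = -0.8
x=10: ŷ = -7 + 2·10 = 13; e = 9.4 − 13 = -3.6
x=14: ŷ = -7 + 2·14 = 21; e = 24.8 − 21 = 3.8
x=16: ŷ = -7 + 2·16 = 25; e = 25.4 − 25 = 0.4
x=20: ŷ = -7 + 2·20 = 33; e = 29.8 − 33 = -3.2
x=24: ŷ = -7 + 2·24 = 41; e = 40.4 − 41 = -0.6
x=28: ŷ = -7 + 2·28 = 49; e = 51.2 − 49 = 2.2
SSE = 21.16 + 7.84 + 0.64 + 12.96 + 14.44 + 0.16 + 10.24 + 0.36 + 4.84 = 72.64
s = √(72.64/7) = √10.3771 ≈ 3.221

s = 3.221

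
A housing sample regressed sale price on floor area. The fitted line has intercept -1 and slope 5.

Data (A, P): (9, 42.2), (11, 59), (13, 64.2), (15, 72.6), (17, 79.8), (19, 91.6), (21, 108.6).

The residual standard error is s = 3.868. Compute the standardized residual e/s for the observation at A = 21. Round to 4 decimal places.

ŷ = -1 + 5·21 = 104
e = 108.6 − 104 = 4.6
e/s = 4.6 / 3.868 = 1.1892

1.1892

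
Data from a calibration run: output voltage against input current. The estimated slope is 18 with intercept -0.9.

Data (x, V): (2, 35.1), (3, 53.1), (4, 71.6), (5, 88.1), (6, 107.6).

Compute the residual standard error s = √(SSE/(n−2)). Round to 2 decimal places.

s = 0.71

x=2: ŷ = -0.9 + 18·2 = 35.1; e = 35.1 − 35.1 = 0
x=3: ŷ = -0.9 + 18·3 = 53.1; e = 53.1 − 53.1 = 0
x=4: ŷ = -0.9 + 18·4 = 71.1; e = 71.6 − 71.1 = 0.5
x=5: ŷ = -0.9 + 18·5 = 89.1; e = 88.1 − 89.1 = -1
x=6: ŷ = -0.9 + 18·6 = 107.1; e = 107.6 − 107.1 = 0.5
SSE = 0 + 0 + 0.25 + 1 + 0.25 = 1.5
s = √(1.5/3) = √0.5 ≈ 0.71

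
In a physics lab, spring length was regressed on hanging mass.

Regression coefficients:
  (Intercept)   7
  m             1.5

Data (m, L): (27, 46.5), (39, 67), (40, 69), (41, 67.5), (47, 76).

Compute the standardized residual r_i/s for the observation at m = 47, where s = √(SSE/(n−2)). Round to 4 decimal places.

-0.8018

m=27: L̂ = 7 + 1.5·27 = 47.5; r = 46.5 − 47.5 = -1
m=39: L̂ = 7 + 1.5·39 = 65.5; r = 67 − 65.5 = 1.5
m=40: L̂ = 7 + 1.5·40 = 67; r = 69 − 67 = 2
m=41: L̂ = 7 + 1.5·41 = 68.5; r = 67.5 − 68.5 = -1
m=47: L̂ = 7 + 1.5·47 = 77.5; r = 76 − 77.5 = -1.5
SSE = 1 + 2.25 + 4 + 1 + 2.25 = 10.5
s = √(10.5/3) = 1.87083
r/s = -1.5 / 1.87083 = -0.8018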